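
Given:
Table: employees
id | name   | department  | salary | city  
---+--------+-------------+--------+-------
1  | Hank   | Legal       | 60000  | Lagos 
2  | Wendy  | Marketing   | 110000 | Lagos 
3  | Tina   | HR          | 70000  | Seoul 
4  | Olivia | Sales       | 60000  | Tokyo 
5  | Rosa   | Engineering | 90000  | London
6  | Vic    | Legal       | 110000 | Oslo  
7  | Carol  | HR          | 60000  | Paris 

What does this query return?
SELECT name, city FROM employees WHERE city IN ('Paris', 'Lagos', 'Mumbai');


Filtering: city IN ('Paris', 'Lagos', 'Mumbai')
Matching: 3 rows

3 rows:
Hank, Lagos
Wendy, Lagos
Carol, Paris


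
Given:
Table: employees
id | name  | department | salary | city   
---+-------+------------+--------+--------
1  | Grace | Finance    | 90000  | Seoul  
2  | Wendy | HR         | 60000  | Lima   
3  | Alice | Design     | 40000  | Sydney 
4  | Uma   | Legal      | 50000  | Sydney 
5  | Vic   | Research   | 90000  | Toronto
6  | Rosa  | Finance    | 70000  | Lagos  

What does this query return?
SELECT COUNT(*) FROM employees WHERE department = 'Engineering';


Counting rows where department = 'Engineering'


0


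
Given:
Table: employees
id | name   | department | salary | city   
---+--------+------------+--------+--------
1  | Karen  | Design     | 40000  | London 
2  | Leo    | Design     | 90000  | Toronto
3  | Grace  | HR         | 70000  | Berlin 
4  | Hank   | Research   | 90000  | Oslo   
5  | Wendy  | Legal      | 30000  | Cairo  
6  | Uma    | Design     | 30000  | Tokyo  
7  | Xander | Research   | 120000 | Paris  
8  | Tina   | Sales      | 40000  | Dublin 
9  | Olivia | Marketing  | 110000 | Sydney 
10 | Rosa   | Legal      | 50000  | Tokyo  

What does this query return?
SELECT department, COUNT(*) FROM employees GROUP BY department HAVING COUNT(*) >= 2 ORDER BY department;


Groups with count >= 2:
  Design: 3 -> PASS
  Legal: 2 -> PASS
  Research: 2 -> PASS
  HR: 1 -> filtered out
  Marketing: 1 -> filtered out
  Sales: 1 -> filtered out


3 groups:
Design, 3
Legal, 2
Research, 2


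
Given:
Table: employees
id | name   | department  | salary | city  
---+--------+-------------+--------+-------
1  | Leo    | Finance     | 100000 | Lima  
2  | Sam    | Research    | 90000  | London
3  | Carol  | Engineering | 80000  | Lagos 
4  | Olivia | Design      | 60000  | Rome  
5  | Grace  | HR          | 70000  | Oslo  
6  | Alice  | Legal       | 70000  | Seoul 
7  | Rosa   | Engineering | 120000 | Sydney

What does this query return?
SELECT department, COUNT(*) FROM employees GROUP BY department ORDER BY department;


Assigning each row to its department group:
  Leo -> Finance
  Sam -> Research
  Carol -> Engineering
  Olivia -> Design
  Grace -> HR
  Alice -> Legal
  Rosa -> Engineering


6 groups:
Design, 1
Engineering, 2
Finance, 1
HR, 1
Legal, 1
Research, 1


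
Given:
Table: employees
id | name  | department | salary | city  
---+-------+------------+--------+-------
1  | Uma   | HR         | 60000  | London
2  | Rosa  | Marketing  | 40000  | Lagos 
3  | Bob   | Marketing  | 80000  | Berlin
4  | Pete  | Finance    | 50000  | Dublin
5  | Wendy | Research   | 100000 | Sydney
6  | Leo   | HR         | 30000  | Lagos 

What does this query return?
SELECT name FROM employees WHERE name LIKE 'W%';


LIKE 'W%' matches names starting with 'W'
Matching: 1

1 rows:
Wendy


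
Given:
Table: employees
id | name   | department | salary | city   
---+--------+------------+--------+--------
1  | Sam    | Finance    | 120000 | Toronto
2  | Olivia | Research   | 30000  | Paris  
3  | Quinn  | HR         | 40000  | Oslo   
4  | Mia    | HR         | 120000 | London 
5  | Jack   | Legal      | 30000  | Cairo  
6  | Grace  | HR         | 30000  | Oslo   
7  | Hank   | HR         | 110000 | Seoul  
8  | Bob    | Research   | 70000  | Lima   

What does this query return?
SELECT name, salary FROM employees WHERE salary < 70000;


Filtering: salary < 70000
Matching: 4 rows

4 rows:
Olivia, 30000
Quinn, 40000
Jack, 30000
Grace, 30000


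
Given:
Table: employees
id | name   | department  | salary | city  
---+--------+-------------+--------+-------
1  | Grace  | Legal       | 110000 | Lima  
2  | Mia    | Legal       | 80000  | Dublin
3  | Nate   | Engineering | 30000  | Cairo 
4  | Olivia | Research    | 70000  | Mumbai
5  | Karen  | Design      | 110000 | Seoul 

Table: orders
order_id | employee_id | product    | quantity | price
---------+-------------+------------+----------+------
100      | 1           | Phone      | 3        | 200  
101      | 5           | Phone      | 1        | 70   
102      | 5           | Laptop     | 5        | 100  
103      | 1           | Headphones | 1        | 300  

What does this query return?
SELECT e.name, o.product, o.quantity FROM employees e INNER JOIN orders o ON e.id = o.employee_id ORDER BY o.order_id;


Joining employees.id = orders.employee_id:
  employee Grace (id=1) -> order Phone
  employee Karen (id=5) -> order Phone
  employee Karen (id=5) -> order Laptop
  employee Grace (id=1) -> order Headphones


4 rows:
Grace, Phone, 3
Karen, Phone, 1
Karen, Laptop, 5
Grace, Headphones, 1


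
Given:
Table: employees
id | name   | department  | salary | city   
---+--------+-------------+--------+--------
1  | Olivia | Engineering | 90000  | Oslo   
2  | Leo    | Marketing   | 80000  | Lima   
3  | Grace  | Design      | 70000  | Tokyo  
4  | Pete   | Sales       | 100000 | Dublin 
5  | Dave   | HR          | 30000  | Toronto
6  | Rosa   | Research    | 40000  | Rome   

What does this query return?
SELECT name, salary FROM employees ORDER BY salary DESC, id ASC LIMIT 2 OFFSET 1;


Sort by salary DESC (id ASC tiebreak), then skip 1 and take 2
Rows 2 through 3

2 rows:
Olivia, 90000
Leo, 80000


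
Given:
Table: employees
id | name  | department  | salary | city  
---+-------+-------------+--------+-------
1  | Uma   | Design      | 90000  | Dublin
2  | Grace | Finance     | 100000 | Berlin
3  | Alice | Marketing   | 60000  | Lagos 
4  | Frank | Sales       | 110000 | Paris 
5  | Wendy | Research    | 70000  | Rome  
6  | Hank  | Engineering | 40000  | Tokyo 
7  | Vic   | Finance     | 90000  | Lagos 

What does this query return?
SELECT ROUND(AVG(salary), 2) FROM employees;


SUM(salary) = 560000
COUNT = 7
ROUND(AVG, 2) = ROUND(560000 / 7, 2) = 80000.0

80000.0


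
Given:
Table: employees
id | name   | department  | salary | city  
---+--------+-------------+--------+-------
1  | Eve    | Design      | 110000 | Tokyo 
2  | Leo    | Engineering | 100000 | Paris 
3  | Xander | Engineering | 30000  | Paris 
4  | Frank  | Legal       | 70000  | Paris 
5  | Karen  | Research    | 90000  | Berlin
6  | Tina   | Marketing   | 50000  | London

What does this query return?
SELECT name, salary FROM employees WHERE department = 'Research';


Filtering: department = 'Research'
Matching rows: 1

1 rows:
Karen, 90000


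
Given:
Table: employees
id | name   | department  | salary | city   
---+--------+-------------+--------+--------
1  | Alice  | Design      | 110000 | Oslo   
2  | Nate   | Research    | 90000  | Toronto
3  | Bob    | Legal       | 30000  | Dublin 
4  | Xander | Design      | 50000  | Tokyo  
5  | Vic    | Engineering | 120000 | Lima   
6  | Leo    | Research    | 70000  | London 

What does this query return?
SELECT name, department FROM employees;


Projecting columns: name, department

6 rows:
Alice, Design
Nate, Research
Bob, Legal
Xander, Design
Vic, Engineering
Leo, Research


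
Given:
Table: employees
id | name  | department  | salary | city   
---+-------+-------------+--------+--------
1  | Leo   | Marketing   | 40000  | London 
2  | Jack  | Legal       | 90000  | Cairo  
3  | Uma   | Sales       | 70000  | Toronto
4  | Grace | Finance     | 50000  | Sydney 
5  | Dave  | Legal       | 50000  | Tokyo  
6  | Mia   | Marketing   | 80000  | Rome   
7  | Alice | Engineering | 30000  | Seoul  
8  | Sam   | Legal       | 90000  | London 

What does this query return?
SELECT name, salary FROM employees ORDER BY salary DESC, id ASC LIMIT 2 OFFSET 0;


Sort by salary DESC (id ASC tiebreak), then skip 0 and take 2
Rows 1 through 2

2 rows:
Jack, 90000
Sam, 90000


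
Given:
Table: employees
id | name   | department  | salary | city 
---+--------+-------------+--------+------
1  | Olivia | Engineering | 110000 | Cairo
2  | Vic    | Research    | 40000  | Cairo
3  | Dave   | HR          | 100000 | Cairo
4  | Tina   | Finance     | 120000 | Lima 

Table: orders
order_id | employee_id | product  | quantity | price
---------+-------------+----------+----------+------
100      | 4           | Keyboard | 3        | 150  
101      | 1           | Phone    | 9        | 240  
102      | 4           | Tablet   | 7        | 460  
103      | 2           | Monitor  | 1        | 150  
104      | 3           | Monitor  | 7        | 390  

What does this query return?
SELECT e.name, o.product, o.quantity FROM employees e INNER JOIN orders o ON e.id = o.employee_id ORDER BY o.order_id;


Joining employees.id = orders.employee_id:
  employee Tina (id=4) -> order Keyboard
  employee Olivia (id=1) -> order Phone
  employee Tina (id=4) -> order Tablet
  employee Vic (id=2) -> order Monitor
  employee Dave (id=3) -> order Monitor


5 rows:
Tina, Keyboard, 3
Olivia, Phone, 9
Tina, Tablet, 7
Vic, Monitor, 1
Dave, Monitor, 7


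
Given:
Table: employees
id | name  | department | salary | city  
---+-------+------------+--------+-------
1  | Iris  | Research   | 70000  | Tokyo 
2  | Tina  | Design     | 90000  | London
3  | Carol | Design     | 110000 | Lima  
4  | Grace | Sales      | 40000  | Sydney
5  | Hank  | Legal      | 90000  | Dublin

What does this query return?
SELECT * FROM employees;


SELECT * returns all 5 rows with all columns

5 rows:
1, Iris, Research, 70000, Tokyo
2, Tina, Design, 90000, London
3, Carol, Design, 110000, Lima
4, Grace, Sales, 40000, Sydney
5, Hank, Legal, 90000, Dublin


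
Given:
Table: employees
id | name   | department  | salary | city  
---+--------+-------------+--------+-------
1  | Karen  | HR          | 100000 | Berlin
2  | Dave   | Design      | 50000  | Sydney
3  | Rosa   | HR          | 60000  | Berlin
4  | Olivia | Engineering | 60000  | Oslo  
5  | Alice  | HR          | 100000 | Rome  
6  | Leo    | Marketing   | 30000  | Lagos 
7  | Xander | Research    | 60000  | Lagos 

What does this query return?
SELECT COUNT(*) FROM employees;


COUNT(*) counts all rows

7


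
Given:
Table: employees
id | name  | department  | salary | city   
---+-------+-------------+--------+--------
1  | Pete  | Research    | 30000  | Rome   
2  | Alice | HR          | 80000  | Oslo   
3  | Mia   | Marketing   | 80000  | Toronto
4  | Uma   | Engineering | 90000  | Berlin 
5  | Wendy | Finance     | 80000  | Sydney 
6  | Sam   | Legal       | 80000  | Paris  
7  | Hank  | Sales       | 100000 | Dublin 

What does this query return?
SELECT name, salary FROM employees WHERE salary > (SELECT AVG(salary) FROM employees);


Subquery: AVG(salary) = 77142.86
Filtering: salary > 77142.86
  Alice (80000) -> MATCH
  Mia (80000) -> MATCH
  Uma (90000) -> MATCH
  Wendy (80000) -> MATCH
  Sam (80000) -> MATCH
  Hank (100000) -> MATCH


6 rows:
Alice, 80000
Mia, 80000
Uma, 90000
Wendy, 80000
Sam, 80000
Hank, 100000


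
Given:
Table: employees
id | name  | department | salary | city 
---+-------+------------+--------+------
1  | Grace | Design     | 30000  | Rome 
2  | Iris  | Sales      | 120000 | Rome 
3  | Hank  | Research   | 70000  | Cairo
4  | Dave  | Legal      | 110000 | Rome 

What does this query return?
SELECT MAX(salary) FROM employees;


Salaries: 30000, 120000, 70000, 110000
MAX = 120000

120000


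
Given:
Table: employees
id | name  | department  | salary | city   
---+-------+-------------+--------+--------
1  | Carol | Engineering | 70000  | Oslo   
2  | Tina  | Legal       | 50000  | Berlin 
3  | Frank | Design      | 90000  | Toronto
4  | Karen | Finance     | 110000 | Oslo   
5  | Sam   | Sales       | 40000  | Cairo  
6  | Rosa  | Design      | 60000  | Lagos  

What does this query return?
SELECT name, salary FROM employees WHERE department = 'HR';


Filtering: department = 'HR'
Matching rows: 0

Empty result set (0 rows)


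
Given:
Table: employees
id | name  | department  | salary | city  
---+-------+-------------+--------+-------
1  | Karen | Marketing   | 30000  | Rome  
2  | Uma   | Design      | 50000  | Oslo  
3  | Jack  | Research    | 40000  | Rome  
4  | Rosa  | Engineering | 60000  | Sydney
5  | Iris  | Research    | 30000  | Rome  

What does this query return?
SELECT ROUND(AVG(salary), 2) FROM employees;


SUM(salary) = 210000
COUNT = 5
ROUND(AVG, 2) = ROUND(210000 / 5, 2) = 42000.0

42000.0


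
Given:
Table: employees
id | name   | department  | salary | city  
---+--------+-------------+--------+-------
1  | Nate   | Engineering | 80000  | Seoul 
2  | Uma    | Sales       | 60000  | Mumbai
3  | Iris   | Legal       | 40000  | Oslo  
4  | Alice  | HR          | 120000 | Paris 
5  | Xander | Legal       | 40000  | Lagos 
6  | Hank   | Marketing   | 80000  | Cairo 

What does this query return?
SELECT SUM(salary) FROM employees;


SUM(salary) = 80000 + 60000 + 40000 + 120000 + 40000 + 80000 = 420000

420000


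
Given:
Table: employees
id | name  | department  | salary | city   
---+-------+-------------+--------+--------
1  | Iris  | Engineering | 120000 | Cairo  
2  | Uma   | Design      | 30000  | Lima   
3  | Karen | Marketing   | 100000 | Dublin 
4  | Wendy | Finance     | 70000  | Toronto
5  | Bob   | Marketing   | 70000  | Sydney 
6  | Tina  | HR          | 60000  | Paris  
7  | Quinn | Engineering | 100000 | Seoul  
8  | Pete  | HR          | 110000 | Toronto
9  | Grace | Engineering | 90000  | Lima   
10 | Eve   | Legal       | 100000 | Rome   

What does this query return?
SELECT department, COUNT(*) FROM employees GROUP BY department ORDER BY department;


Assigning each row to its department group:
  Iris -> Engineering
  Uma -> Design
  Karen -> Marketing
  Wendy -> Finance
  Bob -> Marketing
  Tina -> HR
  Quinn -> Engineering
  Pete -> HR
  Grace -> Engineering
  Eve -> Legal


6 groups:
Design, 1
Engineering, 3
Finance, 1
HR, 2
Legal, 1
Marketing, 2


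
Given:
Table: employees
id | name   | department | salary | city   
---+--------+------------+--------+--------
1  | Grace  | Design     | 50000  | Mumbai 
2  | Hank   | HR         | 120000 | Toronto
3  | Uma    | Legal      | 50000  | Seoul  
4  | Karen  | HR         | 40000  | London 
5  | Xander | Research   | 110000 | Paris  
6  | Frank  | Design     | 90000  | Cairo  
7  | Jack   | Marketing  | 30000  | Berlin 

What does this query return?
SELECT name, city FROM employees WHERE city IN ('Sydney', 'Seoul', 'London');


Filtering: city IN ('Sydney', 'Seoul', 'London')
Matching: 2 rows

2 rows:
Uma, Seoul
Karen, London


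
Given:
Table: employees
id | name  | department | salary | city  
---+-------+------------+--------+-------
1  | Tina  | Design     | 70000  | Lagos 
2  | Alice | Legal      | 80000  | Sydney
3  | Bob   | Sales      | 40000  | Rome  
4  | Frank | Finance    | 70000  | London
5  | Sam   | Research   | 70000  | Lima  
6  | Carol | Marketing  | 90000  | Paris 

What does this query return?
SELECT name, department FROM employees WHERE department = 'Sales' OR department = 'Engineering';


Filtering: department = 'Sales' OR 'Engineering'
Matching: 1 rows

1 rows:
Bob, Sales


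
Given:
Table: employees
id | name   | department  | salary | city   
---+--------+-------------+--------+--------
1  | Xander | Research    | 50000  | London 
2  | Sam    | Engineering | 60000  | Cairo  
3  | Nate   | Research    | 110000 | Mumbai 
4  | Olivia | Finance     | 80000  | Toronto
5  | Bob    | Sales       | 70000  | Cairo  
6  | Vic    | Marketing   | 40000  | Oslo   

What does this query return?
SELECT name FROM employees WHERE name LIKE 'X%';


LIKE 'X%' matches names starting with 'X'
Matching: 1

1 rows:
Xander


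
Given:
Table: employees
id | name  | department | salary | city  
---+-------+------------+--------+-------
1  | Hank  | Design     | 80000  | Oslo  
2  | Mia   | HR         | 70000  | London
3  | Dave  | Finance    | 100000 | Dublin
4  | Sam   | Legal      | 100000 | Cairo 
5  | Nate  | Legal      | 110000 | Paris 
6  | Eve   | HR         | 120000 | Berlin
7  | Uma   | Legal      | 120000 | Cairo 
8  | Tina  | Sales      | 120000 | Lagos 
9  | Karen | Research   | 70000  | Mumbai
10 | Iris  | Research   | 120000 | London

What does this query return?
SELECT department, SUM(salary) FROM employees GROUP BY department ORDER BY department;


Summing salary within each department:
  Design: 80000 = 80000
  Finance: 100000 = 100000
  HR: 70000 + 120000 = 190000
  Legal: 100000 + 110000 + 120000 = 330000
  Research: 70000 + 120000 = 190000
  Sales: 120000 = 120000


6 groups:
Design, 80000
Finance, 100000
HR, 190000
Legal, 330000
Research, 190000
Sales, 120000


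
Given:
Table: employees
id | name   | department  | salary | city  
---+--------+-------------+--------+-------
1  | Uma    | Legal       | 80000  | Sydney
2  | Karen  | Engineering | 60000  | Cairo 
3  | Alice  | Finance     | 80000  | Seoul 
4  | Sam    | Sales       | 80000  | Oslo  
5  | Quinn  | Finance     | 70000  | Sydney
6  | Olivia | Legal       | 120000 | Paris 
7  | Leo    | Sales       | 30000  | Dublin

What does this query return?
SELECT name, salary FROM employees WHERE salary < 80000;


Filtering: salary < 80000
Matching: 3 rows

3 rows:
Karen, 60000
Quinn, 70000
Leo, 30000


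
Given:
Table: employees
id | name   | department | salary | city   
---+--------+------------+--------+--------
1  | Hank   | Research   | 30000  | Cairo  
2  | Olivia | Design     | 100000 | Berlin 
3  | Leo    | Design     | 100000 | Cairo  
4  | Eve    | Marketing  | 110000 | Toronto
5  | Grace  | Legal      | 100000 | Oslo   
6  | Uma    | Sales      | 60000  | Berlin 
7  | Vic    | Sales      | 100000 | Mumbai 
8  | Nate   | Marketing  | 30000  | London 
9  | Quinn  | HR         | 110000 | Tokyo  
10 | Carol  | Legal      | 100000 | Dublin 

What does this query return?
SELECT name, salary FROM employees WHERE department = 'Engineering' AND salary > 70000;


Filtering: department = 'Engineering' AND salary > 70000
Matching: 0 rows

Empty result set (0 rows)


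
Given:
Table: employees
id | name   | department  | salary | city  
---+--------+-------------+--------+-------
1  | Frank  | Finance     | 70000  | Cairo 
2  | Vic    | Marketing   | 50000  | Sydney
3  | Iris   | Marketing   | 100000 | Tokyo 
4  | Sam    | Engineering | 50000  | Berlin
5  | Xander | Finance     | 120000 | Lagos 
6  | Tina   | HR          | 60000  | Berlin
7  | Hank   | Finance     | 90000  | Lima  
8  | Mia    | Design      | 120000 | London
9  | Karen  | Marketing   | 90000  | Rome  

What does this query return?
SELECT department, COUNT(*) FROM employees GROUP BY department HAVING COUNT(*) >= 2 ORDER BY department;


Groups with count >= 2:
  Finance: 3 -> PASS
  Marketing: 3 -> PASS
  Design: 1 -> filtered out
  Engineering: 1 -> filtered out
  HR: 1 -> filtered out


2 groups:
Finance, 3
Marketing, 3


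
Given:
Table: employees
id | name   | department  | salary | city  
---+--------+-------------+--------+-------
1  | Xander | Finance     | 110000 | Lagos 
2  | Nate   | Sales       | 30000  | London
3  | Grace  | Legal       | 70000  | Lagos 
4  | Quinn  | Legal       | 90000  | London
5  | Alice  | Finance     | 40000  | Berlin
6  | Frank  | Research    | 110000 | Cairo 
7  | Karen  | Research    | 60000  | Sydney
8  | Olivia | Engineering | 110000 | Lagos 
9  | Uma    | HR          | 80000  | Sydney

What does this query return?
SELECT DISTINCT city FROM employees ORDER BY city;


All 'city' values (row order): Lagos, London, Lagos, London, Berlin, Cairo, Sydney, Lagos, Sydney
Removing duplicates leaves 5 unique value(s).

5 values:
Berlin
Cairo
Lagos
London
Sydney


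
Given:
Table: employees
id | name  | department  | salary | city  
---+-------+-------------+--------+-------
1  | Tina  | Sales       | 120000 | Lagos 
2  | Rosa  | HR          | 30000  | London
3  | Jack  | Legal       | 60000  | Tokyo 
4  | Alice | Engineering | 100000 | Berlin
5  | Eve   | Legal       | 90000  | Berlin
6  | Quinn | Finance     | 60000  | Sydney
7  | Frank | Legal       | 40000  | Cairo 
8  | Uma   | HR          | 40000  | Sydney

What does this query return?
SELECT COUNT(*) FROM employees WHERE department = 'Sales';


Counting rows where department = 'Sales'
  Tina -> MATCH


1


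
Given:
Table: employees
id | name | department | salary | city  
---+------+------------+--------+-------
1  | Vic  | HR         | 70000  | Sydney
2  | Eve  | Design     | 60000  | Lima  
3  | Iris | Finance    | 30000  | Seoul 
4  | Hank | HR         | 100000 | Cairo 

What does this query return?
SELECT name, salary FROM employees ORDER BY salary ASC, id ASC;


Sorting by salary ASC, then id ASC for ties

4 rows:
Iris, 30000
Eve, 60000
Vic, 70000
Hank, 100000


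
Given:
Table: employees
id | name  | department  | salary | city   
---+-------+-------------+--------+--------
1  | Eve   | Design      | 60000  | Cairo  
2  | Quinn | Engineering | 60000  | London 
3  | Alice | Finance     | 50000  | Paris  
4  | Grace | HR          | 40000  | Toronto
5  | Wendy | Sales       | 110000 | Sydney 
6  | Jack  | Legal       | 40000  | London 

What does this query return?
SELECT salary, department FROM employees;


Projecting columns: salary, department

6 rows:
60000, Design
60000, Engineering
50000, Finance
40000, HR
110000, Sales
40000, Legal


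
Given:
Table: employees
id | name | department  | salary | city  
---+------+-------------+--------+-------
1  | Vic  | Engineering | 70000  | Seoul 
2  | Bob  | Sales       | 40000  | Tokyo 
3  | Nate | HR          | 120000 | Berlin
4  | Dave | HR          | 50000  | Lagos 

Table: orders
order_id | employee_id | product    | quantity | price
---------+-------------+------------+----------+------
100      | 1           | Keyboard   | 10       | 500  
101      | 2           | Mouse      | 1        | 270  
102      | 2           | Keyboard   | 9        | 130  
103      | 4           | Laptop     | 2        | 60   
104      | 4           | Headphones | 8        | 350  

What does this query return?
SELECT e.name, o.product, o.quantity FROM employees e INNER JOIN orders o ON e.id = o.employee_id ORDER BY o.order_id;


Joining employees.id = orders.employee_id:
  employee Vic (id=1) -> order Keyboard
  employee Bob (id=2) -> order Mouse
  employee Bob (id=2) -> order Keyboard
  employee Dave (id=4) -> order Laptop
  employee Dave (id=4) -> order Headphones


5 rows:
Vic, Keyboard, 10
Bob, Mouse, 1
Bob, Keyboard, 9
Dave, Laptop, 2
Dave, Headphones, 8


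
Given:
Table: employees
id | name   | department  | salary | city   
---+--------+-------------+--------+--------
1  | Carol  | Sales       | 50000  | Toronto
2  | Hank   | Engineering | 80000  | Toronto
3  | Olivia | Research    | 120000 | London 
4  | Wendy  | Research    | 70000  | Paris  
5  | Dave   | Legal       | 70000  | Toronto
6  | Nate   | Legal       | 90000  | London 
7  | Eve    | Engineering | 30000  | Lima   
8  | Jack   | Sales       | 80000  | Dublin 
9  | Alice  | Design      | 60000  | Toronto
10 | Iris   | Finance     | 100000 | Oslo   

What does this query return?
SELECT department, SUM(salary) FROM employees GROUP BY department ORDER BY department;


Summing salary within each department:
  Design: 60000 = 60000
  Engineering: 80000 + 30000 = 110000
  Finance: 100000 = 100000
  Legal: 70000 + 90000 = 160000
  Research: 120000 + 70000 = 190000
  Sales: 50000 + 80000 = 130000


6 groups:
Design, 60000
Engineering, 110000
Finance, 100000
Legal, 160000
Research, 190000
Sales, 130000


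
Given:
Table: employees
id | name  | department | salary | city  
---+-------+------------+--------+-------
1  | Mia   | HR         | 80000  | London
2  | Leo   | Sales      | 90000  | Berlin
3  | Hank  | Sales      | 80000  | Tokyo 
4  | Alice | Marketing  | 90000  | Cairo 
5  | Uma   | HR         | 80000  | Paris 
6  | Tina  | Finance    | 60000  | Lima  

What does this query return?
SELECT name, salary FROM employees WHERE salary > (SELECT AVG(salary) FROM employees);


Subquery: AVG(salary) = 80000.0
Filtering: salary > 80000.0
  Leo (90000) -> MATCH
  Alice (90000) -> MATCH


2 rows:
Leo, 90000
Alice, 90000


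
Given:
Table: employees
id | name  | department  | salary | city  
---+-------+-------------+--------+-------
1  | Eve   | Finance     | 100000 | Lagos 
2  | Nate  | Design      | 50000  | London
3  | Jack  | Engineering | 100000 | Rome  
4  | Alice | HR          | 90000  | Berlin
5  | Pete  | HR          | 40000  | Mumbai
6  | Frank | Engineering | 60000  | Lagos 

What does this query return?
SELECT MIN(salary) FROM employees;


Salaries: 100000, 50000, 100000, 90000, 40000, 60000
MIN = 40000

40000


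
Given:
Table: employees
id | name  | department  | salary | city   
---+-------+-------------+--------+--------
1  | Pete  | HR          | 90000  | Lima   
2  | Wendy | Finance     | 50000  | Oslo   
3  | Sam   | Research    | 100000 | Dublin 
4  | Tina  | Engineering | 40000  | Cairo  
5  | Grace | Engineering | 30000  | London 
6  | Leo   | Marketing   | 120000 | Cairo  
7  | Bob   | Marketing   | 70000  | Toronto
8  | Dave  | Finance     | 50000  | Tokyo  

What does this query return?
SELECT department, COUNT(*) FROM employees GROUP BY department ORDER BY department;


Assigning each row to its department group:
  Pete -> HR
  Wendy -> Finance
  Sam -> Research
  Tina -> Engineering
  Grace -> Engineering
  Leo -> Marketing
  Bob -> Marketing
  Dave -> Finance


5 groups:
Engineering, 2
Finance, 2
HR, 1
Marketing, 2
Research, 1


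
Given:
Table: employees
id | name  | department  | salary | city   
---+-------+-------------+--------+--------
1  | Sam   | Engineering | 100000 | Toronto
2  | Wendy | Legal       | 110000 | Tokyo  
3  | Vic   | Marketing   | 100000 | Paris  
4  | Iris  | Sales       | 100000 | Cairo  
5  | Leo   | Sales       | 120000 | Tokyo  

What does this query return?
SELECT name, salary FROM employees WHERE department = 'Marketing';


Filtering: department = 'Marketing'
Matching rows: 1

1 rows:
Vic, 100000


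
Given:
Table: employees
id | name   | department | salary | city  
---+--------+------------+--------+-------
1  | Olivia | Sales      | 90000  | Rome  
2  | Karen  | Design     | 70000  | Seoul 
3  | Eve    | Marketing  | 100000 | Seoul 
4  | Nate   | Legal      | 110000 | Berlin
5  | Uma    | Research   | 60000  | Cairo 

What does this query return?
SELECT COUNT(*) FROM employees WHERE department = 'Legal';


Counting rows where department = 'Legal'
  Nate -> MATCH


1


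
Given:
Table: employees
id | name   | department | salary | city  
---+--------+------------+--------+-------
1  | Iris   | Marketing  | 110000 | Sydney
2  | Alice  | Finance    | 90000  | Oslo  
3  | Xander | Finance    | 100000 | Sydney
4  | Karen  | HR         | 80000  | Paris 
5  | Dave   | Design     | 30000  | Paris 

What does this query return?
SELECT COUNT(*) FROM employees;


COUNT(*) counts all rows

5


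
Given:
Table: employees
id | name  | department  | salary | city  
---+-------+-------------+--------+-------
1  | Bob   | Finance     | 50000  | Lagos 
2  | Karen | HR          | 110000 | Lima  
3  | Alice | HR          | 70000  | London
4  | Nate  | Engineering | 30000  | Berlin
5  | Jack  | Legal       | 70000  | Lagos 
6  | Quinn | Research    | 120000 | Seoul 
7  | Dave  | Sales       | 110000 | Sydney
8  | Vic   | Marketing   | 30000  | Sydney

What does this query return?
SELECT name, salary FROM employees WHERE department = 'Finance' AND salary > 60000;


Filtering: department = 'Finance' AND salary > 60000
Matching: 0 rows

Empty result set (0 rows)


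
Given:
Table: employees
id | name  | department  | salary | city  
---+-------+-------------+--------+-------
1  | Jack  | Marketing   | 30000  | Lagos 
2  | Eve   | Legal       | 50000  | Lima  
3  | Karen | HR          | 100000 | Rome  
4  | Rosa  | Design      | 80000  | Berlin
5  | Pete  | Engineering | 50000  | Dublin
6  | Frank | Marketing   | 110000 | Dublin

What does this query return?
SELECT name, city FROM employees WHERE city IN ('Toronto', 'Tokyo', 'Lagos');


Filtering: city IN ('Toronto', 'Tokyo', 'Lagos')
Matching: 1 rows

1 rows:
Jack, Lagos


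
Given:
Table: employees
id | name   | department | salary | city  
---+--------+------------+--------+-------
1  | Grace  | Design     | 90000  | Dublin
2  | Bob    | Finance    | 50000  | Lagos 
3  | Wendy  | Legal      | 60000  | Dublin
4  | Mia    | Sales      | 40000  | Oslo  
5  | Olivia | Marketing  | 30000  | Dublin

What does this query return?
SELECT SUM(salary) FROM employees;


SUM(salary) = 90000 + 50000 + 60000 + 40000 + 30000 = 270000

270000


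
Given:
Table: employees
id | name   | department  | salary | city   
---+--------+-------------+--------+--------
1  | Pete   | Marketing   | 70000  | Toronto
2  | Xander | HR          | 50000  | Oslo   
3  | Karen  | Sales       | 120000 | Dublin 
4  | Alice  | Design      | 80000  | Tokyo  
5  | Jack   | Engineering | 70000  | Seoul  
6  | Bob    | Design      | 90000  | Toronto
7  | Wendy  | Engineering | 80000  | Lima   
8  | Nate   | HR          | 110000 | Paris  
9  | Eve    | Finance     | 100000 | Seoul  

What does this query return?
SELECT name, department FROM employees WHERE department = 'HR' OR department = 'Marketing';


Filtering: department = 'HR' OR 'Marketing'
Matching: 3 rows

3 rows:
Pete, Marketing
Xander, HR
Nate, HR


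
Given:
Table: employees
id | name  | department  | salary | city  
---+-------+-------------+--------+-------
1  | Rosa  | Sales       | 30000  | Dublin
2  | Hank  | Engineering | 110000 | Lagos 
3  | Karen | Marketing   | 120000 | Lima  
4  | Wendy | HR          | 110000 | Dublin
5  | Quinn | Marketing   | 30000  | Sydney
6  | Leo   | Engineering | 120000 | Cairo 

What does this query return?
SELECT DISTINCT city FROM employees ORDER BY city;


All 'city' values (row order): Dublin, Lagos, Lima, Dublin, Sydney, Cairo
Removing duplicates leaves 5 unique value(s).

5 values:
Cairo
Dublin
Lagos
Lima
Sydney


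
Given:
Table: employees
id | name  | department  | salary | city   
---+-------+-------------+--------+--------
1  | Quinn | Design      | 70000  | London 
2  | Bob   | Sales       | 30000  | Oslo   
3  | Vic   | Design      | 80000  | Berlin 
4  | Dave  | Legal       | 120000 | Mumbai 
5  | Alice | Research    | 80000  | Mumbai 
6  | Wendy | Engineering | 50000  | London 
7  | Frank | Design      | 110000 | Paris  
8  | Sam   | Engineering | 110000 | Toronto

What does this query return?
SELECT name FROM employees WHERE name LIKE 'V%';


LIKE 'V%' matches names starting with 'V'
Matching: 1

1 rows:
Vic


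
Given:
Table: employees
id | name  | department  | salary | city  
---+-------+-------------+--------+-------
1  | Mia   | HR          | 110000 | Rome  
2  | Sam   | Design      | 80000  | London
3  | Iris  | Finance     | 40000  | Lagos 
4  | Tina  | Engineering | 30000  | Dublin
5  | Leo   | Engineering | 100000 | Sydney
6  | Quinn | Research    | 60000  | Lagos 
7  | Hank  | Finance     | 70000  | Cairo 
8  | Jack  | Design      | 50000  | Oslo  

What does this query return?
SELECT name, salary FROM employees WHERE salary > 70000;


Filtering: salary > 70000
Matching: 3 rows

3 rows:
Mia, 110000
Sam, 80000
Leo, 100000


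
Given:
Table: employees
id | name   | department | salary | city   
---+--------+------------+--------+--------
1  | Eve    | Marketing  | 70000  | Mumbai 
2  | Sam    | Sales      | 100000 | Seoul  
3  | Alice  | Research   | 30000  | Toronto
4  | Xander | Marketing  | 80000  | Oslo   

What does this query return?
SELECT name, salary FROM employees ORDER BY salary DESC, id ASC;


Sorting by salary DESC, then id ASC for ties

4 rows:
Sam, 100000
Xander, 80000
Eve, 70000
Alice, 30000


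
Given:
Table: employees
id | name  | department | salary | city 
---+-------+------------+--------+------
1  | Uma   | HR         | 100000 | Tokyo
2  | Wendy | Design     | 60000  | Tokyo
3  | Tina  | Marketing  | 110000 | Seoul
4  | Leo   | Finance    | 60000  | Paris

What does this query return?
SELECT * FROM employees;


SELECT * returns all 4 rows with all columns

4 rows:
1, Uma, HR, 100000, Tokyo
2, Wendy, Design, 60000, Tokyo
3, Tina, Marketing, 110000, Seoul
4, Leo, Finance, 60000, Paris


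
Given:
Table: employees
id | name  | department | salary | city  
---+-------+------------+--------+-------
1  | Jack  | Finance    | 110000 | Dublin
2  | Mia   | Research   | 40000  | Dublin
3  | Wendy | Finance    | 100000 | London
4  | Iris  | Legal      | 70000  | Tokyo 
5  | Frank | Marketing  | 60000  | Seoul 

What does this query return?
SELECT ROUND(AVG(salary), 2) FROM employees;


SUM(salary) = 380000
COUNT = 5
ROUND(AVG, 2) = ROUND(380000 / 5, 2) = 76000.0

76000.0


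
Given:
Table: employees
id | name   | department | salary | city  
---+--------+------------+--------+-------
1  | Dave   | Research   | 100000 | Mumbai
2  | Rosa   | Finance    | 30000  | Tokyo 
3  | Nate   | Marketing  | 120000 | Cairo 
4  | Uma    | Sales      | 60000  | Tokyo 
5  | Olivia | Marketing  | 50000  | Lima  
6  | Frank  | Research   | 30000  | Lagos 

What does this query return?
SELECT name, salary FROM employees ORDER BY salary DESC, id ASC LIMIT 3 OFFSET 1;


Sort by salary DESC (id ASC tiebreak), then skip 1 and take 3
Rows 2 through 4

3 rows:
Dave, 100000
Uma, 60000
Olivia, 50000


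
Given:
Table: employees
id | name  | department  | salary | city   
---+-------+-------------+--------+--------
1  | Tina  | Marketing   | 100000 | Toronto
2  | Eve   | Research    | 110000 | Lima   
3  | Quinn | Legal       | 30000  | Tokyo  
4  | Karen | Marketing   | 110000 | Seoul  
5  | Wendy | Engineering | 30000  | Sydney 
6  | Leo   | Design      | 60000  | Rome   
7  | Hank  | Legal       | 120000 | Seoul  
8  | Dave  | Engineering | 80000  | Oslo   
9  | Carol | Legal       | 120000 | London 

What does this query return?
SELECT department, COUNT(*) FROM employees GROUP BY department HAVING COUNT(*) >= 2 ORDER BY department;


Groups with count >= 2:
  Engineering: 2 -> PASS
  Legal: 3 -> PASS
  Marketing: 2 -> PASS
  Design: 1 -> filtered out
  Research: 1 -> filtered out


3 groups:
Engineering, 2
Legal, 3
Marketing, 2


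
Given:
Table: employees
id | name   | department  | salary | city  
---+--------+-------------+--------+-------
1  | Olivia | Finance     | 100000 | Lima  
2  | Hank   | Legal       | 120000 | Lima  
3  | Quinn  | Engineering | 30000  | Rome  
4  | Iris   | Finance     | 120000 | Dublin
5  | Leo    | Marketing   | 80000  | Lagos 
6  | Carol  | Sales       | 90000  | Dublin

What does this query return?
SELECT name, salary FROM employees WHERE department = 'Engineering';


Filtering: department = 'Engineering'
Matching rows: 1

1 rows:
Quinn, 30000


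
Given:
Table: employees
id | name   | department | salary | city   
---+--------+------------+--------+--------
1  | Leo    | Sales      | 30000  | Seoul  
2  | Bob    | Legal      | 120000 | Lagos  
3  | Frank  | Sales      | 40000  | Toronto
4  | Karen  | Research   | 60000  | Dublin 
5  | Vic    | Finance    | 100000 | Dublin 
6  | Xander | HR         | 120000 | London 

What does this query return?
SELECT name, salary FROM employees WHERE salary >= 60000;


Filtering: salary >= 60000
Matching: 4 rows

4 rows:
Bob, 120000
Karen, 60000
Vic, 100000
Xander, 120000


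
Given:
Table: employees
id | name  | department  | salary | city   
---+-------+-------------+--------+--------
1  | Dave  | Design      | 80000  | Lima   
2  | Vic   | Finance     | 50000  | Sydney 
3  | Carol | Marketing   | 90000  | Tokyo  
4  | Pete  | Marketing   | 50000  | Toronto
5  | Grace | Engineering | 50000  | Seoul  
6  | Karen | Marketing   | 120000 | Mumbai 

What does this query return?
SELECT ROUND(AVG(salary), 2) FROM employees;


SUM(salary) = 440000
COUNT = 6
ROUND(AVG, 2) = ROUND(440000 / 6, 2) = 73333.33

73333.33


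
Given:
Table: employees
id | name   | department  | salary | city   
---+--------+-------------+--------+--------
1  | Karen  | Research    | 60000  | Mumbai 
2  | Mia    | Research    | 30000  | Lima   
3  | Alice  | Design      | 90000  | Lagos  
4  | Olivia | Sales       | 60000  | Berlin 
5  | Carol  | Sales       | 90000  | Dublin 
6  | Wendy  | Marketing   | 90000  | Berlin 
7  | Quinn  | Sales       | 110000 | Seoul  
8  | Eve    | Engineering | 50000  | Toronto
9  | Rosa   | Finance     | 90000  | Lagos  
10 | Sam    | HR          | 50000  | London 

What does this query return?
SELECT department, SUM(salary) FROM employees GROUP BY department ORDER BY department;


Summing salary within each department:
  Design: 90000 = 90000
  Engineering: 50000 = 50000
  Finance: 90000 = 90000
  HR: 50000 = 50000
  Marketing: 90000 = 90000
  Research: 60000 + 30000 = 90000
  Sales: 60000 + 90000 + 110000 = 260000


7 groups:
Design, 90000
Engineering, 50000
Finance, 90000
HR, 50000
Marketing, 90000
Research, 90000
Sales, 260000


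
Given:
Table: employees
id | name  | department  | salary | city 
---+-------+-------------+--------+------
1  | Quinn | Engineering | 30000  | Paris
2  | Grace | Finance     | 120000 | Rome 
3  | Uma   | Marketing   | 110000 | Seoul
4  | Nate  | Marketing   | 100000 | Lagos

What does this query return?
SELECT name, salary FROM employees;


Projecting columns: name, salary

4 rows:
Quinn, 30000
Grace, 120000
Uma, 110000
Nate, 100000


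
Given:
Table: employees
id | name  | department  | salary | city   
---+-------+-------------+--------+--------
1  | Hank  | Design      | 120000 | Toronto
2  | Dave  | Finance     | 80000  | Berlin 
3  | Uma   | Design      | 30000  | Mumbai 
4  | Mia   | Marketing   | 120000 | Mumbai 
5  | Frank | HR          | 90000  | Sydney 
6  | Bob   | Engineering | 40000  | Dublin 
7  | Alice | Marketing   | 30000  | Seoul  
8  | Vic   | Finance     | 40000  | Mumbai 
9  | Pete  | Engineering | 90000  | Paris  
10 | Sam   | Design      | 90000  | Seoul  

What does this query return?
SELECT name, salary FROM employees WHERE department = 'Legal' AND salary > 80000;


Filtering: department = 'Legal' AND salary > 80000
Matching: 0 rows

Empty result set (0 rows)


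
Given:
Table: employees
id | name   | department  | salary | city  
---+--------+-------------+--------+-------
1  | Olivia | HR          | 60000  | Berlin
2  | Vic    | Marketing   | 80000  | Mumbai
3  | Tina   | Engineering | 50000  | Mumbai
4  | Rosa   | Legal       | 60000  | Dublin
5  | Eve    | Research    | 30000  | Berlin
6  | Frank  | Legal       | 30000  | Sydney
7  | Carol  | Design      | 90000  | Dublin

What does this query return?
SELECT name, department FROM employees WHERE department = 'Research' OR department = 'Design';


Filtering: department = 'Research' OR 'Design'
Matching: 2 rows

2 rows:
Eve, Research
Carol, Design


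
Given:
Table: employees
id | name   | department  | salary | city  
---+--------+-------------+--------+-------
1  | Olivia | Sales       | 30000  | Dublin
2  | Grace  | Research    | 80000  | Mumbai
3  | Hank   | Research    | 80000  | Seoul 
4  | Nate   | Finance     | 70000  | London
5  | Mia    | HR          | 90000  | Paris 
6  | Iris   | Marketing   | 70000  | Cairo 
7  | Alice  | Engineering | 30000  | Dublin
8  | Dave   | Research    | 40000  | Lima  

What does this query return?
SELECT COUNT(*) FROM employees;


COUNT(*) counts all rows

8


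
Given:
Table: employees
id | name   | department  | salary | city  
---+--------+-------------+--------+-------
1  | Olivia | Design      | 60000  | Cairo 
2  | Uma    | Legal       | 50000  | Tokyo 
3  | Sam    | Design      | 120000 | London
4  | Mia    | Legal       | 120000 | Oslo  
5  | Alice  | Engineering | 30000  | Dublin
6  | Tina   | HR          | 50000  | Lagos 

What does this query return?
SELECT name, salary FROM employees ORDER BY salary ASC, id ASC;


Sorting by salary ASC, then id ASC for ties

6 rows:
Alice, 30000
Uma, 50000
Tina, 50000
Olivia, 60000
Sam, 120000
Mia, 120000
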